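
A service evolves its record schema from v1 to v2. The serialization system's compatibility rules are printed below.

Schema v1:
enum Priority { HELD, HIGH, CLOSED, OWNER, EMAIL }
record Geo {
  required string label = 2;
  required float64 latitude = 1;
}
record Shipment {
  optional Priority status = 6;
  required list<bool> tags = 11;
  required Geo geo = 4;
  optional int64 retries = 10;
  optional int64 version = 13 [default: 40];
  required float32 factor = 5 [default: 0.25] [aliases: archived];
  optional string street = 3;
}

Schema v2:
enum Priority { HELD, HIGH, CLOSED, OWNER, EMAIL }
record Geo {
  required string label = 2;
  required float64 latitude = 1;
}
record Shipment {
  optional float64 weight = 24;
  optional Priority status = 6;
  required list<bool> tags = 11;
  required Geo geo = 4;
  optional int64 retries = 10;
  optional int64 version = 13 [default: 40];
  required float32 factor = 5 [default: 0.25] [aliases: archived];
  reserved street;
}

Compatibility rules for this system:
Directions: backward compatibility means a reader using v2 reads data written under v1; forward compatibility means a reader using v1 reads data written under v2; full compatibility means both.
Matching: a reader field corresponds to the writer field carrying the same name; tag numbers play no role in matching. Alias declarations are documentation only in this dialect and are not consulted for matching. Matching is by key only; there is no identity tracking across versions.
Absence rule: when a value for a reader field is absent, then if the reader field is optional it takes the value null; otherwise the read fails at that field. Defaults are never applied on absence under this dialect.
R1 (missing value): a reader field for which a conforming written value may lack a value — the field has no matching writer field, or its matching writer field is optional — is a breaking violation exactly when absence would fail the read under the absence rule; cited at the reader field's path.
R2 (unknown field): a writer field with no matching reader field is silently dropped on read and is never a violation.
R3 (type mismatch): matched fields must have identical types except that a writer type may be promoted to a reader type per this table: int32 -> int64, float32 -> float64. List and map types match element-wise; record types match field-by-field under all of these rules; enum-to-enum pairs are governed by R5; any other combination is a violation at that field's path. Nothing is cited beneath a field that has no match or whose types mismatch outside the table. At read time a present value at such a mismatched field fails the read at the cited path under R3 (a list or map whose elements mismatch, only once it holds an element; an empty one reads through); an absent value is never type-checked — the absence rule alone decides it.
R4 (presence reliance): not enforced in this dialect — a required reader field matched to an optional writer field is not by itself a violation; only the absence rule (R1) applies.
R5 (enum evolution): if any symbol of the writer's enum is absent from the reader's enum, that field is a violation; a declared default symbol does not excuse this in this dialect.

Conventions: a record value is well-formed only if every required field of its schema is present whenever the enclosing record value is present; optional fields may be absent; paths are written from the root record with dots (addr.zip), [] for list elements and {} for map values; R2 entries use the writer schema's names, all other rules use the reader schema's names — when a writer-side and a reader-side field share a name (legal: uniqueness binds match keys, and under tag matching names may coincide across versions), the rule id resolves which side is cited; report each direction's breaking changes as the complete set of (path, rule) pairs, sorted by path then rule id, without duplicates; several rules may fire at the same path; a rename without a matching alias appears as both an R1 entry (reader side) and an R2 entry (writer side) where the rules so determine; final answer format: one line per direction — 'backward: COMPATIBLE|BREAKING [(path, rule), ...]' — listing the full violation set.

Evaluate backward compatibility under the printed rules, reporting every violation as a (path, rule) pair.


backward: COMPATIBLE []

the writer's type comes first in each Shipment pair
checking backward for Shipment: reader v2 against writer v1:
  no writer field matches reader weight
  status: paired with writer status (Priority -> Priority; writer optional)
  tags: paired with writer tags (list<bool> -> list<bool>; writer required)
  geo: paired with writer geo (Geo -> Geo; writer required)
  retries: paired with writer retries (int64 -> int64; writer optional)
  version: paired with writer version (int64 -> int64; writer optional)
  factor: paired with writer factor (float32 -> float32; writer required)
  leftover writer field: street
  geo.label: paired with writer geo.label (string -> string; writer required)
  geo.latitude: paired with writer geo.latitude (float64 -> float64; writer required)
  => backward verdict for Shipment: COMPATIBLE, no violations
checking off the Shipment differences that do not matter here:
  added field weight to record Shipment: optional float64, tag 24 (in v2 it sits immediately before status) -> no rule fires on it in Shipment's dialect; the asked verdict holds
  removed field street from record Shipment (its key "street" joins the reserved list) -> no rule fires on it in Shipment's dialect; the asked verdict holds


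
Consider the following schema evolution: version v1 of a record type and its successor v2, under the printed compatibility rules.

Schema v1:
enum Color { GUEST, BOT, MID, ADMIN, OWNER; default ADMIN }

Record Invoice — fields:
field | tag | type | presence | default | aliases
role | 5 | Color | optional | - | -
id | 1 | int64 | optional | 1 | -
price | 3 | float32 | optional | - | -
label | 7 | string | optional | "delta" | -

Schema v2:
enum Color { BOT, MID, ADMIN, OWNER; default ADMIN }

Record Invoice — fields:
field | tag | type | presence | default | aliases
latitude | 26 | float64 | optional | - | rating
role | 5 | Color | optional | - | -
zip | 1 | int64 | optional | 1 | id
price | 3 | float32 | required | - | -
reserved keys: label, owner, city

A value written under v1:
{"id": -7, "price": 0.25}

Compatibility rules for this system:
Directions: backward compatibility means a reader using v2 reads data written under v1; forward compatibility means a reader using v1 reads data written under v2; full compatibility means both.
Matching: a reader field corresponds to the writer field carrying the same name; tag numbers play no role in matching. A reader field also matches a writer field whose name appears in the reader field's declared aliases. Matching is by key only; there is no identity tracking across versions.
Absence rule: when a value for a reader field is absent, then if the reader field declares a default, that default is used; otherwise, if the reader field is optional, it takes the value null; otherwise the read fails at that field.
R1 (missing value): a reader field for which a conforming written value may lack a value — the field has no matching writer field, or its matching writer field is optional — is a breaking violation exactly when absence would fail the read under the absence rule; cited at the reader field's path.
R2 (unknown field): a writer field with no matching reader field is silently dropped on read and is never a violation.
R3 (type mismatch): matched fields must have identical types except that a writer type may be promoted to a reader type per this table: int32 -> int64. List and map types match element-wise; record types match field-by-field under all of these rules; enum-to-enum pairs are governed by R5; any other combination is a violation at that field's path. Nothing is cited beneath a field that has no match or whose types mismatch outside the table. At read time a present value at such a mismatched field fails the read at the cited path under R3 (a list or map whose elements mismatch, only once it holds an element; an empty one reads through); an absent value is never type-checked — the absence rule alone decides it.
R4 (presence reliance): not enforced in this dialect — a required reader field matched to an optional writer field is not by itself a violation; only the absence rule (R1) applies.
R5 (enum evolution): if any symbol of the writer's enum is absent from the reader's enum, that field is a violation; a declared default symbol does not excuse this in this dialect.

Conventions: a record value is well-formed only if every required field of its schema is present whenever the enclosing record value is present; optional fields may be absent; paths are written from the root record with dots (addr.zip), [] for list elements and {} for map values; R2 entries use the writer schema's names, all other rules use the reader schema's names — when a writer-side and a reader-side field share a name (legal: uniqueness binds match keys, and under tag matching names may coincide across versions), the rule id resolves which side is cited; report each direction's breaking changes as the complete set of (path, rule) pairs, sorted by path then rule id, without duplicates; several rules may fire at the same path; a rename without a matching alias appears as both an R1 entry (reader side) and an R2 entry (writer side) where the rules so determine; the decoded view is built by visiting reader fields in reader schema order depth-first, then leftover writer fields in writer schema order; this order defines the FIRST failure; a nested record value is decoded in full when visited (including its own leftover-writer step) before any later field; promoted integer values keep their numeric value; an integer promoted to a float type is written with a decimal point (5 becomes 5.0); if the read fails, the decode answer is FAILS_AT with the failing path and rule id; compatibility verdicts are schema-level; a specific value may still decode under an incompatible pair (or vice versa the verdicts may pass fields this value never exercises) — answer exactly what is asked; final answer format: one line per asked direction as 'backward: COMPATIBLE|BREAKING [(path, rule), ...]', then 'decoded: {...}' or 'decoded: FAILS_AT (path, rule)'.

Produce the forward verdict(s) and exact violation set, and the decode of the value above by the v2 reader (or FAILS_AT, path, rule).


the writer's type comes first in each Invoice pair
forward on Invoice — v1 reading data written by v2:
  role: paired with writer role (Color -> Color; writer optional)
  id: no writer-side match
  price: paired with writer price (float32 -> float32; writer required)
  label: no writer-side match
  writer field latitude has no reader counterpart
  writer field zip has no reader counterpart
  => forward verdict for Invoice: COMPATIBLE, no violations
decoding the Invoice value with the v2 reader:
  latitude := null (missing; optional => null)
  role := null (missing; optional => null)
  zip := -7 (from writer id)
  price := 0.25
  => decoded: {"latitude": null, "role": null, "zip": -7, "price": 0.25}
diffs on Invoice not affecting the asked answer:
  enum Color (field role in record Invoice): symbol GUEST removed -> fires only in the backward direction of Invoice, which is not asked here
  field price in record Invoice: optional changed to required -> fires only in the backward direction of Invoice, which is not asked here

forward: COMPATIBLE []; decoded: {"latitude": null, "role": null, "zip": -7, "price": 0.25}


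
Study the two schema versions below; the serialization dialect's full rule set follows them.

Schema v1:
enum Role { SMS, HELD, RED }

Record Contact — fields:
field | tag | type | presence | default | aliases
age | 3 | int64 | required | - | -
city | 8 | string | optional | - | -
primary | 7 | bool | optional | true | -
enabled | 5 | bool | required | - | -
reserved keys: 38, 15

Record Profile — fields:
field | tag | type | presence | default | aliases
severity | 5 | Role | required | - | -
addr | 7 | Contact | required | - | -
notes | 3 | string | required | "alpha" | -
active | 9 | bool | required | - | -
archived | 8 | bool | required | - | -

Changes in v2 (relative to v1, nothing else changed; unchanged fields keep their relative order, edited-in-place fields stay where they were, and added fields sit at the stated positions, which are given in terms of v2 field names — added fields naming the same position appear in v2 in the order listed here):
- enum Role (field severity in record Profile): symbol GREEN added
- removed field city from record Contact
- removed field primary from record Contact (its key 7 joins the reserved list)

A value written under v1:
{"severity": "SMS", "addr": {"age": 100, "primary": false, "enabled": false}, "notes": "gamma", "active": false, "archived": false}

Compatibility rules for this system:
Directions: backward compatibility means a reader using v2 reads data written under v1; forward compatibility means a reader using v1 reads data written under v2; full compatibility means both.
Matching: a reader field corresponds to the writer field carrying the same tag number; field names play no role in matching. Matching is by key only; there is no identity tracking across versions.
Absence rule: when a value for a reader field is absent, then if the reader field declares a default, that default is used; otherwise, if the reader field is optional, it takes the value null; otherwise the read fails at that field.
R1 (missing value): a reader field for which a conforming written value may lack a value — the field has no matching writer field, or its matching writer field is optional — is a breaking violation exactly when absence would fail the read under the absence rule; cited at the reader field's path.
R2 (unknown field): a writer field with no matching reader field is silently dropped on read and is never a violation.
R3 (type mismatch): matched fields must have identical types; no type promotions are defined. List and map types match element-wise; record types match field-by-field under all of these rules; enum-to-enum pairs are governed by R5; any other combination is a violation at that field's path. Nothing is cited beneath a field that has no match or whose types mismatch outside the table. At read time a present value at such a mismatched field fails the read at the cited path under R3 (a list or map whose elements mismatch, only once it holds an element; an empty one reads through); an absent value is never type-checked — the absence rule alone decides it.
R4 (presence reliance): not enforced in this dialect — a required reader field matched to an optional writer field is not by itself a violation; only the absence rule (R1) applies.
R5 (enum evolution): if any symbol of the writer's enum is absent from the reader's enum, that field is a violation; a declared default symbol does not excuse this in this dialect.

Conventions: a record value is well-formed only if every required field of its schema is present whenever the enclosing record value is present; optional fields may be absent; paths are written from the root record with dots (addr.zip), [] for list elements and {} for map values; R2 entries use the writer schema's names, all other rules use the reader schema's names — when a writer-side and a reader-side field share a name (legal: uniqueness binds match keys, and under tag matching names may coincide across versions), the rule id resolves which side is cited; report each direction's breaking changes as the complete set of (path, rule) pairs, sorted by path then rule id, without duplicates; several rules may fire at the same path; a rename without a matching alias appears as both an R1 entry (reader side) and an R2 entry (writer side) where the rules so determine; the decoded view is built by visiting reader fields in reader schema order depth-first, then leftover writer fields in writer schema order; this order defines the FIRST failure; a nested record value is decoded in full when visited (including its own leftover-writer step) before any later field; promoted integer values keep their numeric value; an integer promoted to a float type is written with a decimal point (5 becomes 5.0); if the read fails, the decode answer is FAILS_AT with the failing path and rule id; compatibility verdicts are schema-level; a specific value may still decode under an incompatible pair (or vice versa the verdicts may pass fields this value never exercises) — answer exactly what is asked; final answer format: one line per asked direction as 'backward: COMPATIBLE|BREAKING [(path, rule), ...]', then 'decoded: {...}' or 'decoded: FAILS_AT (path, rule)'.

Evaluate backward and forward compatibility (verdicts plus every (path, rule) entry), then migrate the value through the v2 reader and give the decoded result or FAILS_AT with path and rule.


in Profile below, arrows point writer -> reader
backward analysis of Profile with v2 as reader and v1 as writer:
  severity <- severity (Role -> Role, writer required)
  addr <- addr (Contact -> Contact, writer required)
  notes <- notes (string -> string, writer required)
  active <- active (bool -> bool, writer required)
  archived <- archived (bool -> bool, writer required)
  addr.age <- addr.age (int64 -> int64, writer required)
  addr.enabled <- addr.enabled (bool -> bool, writer required)
  writer addr.city: unknown to reader
  writer addr.primary: unknown to reader
  => backward: COMPATIBLE
forward analysis of Profile with v1 as reader and v2 as writer:
  severity <- severity (Role -> Role, writer required)
  addr <- addr (Contact -> Contact, writer required)
  notes <- notes (string -> string, writer required)
  active <- active (bool -> bool, writer required)
  archived <- archived (bool -> bool, writer required)
  addr.age <- addr.age (int64 -> int64, writer required)
  addr.city has no writer counterpart
  addr.primary has no writer counterpart
  addr.enabled <- addr.enabled (bool -> bool, writer required)
  rule R5 violated at severity
  forward on Profile therefore BREAKING (1)
decoding the Profile value with the v2 reader:
  severity := "SMS"
  addr.age := 100
  addr.enabled := false
  writer addr.primary: unknown -> dropped
  notes := "gamma"
  active := false
  archived := false
  => decoded: {"severity": "SMS", "addr": {"age": 100, "enabled": false}, "notes": "gamma", "active": false, "archived": false}

backward: COMPATIBLE []; forward: BREAKING [(severity, R5)]; decoded: {"severity": "SMS", "addr": {"age": 100, "enabled": false}, "notes": "gamma", "active": false, "archived": false}


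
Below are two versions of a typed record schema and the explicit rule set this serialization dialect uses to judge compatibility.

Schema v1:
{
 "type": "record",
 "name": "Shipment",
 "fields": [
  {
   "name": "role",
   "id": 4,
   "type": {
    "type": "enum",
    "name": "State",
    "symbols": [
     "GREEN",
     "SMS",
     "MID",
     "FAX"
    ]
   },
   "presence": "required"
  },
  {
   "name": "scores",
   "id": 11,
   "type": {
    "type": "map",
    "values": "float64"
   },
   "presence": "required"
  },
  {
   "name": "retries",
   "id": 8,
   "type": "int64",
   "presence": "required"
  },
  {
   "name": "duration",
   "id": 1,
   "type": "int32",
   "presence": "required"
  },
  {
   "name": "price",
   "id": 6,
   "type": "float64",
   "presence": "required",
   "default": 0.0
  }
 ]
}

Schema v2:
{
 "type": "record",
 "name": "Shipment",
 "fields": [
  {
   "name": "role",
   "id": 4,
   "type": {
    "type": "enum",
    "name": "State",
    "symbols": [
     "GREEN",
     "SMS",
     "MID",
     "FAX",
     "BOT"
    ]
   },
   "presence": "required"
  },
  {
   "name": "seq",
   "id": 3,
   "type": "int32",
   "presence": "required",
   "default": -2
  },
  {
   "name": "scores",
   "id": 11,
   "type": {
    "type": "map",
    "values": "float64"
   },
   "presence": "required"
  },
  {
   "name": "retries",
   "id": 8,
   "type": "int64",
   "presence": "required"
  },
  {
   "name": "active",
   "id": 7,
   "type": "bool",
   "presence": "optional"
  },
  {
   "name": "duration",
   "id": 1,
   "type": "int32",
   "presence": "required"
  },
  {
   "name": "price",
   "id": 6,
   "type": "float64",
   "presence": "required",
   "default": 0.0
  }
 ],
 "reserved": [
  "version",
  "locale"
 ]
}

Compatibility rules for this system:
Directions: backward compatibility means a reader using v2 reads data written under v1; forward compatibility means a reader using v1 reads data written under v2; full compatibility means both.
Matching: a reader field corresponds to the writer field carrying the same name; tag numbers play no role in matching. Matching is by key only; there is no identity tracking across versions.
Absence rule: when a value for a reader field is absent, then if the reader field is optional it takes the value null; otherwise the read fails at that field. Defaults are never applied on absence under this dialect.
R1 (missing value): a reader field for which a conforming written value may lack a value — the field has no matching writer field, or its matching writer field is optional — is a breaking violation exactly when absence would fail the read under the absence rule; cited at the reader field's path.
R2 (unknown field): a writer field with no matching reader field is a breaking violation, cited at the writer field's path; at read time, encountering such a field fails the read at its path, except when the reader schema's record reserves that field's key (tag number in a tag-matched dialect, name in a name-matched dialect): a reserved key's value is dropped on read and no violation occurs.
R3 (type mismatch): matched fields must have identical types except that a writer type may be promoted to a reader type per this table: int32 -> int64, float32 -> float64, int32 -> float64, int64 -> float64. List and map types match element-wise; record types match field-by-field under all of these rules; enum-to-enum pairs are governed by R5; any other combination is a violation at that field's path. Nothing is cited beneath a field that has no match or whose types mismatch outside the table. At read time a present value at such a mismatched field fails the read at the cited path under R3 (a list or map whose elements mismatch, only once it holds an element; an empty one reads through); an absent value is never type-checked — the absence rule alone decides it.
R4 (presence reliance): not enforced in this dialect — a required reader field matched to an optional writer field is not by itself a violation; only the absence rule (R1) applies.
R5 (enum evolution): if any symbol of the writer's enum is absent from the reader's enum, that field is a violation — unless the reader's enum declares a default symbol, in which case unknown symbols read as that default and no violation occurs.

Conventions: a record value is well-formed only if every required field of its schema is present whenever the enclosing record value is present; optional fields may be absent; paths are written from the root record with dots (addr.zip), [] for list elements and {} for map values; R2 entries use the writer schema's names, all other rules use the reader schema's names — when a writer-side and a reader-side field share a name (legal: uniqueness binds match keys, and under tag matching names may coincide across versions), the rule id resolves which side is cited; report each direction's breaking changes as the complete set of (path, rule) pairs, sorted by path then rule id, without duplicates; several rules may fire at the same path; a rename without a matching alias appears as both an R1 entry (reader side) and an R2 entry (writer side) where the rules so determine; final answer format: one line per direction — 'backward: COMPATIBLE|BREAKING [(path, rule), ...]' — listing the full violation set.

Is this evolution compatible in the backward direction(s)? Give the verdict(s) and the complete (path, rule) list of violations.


in Shipment below, arrows point writer -> reader
backward pass over Shipment, reader schema v2, writer schema v1:
  State -> State, writer required: role aligns to role
  no writer field matches reader seq
  map<string, float64> -> map<string, float64>, writer required: scores aligns to scores
  int64 -> int64, writer required: retries aligns to retries
  no writer field matches reader active
  int32 -> int32, writer required: duration aligns to duration
  float64 -> float64, writer required: price aligns to price
  R1 fires at seq
  => backward: BREAKING (1)
checking off the Shipment differences that do not matter here:
  enum State (field role in record Shipment): symbol BOT added -> matters only for Shipment's forward compatibility — outside the asked direction
  added field active to record Shipment: optional bool, tag 7 (in v2 it sits immediately before duration) -> matters only for Shipment's forward compatibility — outside the asked direction

backward: BREAKING [(seq, R1)]


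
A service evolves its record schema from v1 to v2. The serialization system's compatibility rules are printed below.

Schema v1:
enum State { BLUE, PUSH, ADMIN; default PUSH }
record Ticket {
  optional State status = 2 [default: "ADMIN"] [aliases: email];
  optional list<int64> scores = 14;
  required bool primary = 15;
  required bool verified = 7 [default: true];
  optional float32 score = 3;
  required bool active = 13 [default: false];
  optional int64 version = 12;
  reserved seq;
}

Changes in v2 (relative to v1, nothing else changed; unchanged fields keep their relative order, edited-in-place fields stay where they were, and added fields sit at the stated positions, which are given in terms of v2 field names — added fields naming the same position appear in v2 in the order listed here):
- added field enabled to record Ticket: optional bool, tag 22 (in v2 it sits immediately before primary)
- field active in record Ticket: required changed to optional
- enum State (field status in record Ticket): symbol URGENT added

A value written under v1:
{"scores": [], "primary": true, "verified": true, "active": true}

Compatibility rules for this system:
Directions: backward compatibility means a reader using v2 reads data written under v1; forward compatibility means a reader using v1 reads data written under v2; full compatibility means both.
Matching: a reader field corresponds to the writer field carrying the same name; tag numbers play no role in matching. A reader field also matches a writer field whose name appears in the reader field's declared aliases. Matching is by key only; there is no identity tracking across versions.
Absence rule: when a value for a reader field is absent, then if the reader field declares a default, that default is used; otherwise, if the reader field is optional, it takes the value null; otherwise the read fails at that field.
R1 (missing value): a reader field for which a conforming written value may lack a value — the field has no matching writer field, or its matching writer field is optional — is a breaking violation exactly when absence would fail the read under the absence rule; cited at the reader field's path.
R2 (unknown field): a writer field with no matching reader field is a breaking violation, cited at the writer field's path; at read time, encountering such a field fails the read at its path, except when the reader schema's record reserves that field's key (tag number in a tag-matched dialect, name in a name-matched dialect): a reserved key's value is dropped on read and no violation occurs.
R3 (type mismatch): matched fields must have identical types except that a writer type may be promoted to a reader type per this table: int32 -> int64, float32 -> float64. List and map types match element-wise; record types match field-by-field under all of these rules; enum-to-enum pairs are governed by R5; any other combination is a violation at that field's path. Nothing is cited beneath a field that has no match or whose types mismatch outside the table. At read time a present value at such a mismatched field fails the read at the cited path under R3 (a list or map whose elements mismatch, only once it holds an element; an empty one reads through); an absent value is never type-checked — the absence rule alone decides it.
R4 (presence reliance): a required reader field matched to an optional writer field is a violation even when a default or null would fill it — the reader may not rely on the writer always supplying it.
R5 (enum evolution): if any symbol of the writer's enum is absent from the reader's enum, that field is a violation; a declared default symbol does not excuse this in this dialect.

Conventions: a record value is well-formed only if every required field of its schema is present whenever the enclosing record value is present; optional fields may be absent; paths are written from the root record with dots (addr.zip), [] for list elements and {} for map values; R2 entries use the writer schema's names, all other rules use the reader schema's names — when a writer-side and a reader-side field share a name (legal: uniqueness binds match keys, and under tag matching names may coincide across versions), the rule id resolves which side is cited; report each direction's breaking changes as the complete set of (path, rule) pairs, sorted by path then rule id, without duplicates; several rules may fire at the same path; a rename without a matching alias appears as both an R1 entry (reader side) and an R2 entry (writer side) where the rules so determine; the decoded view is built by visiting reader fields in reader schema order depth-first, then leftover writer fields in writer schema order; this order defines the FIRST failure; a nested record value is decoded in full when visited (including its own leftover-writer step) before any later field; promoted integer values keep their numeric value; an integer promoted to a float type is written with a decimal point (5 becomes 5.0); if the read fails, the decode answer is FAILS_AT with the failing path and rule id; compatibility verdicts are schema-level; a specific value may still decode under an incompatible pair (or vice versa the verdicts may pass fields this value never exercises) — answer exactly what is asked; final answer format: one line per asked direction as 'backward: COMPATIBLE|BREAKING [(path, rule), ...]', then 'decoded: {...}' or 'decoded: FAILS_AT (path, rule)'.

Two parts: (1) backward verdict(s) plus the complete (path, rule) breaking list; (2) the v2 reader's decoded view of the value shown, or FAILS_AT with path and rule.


each type pair in Ticket: writer, then reader
backward analysis of Ticket with v2 as reader and v1 as writer:
  writer optional, State -> State: reader status maps from writer status
  writer optional, list<int64> -> list<int64>: reader scores maps from writer scores
  enabled: no writer-side match
  writer required, bool -> bool: reader primary maps from writer primary
  writer required, bool -> bool: reader verified maps from writer verified
  writer optional, float32 -> float32: reader score maps from writer score
  writer required, bool -> bool: reader active maps from writer active
  writer optional, int64 -> int64: reader version maps from writer version
  => backward verdict for Ticket: COMPATIBLE, no violations
decode (reader v2):
  status := "ADMIN" (no value, default fills)
  scores := []
  enabled := null (not supplied -> null)
  primary := true
  verified := true
  score := null (not supplied -> null)
  active := true
  version := null (not supplied -> null)
  => decoded: {"status": "ADMIN", "scores": [], "enabled": null, "primary": true, "verified": true, "score": null, "active": true, "version": null}
ruling out the remaining Ticket differences:
  field active in record Ticket: required changed to optional -> fires only in the forward direction of Ticket, which is not asked here
  enum State (field status in record Ticket): symbol URGENT added -> fires only in the forward direction of Ticket, which is not asked here

backward: COMPATIBLE []; decoded: {"status": "ADMIN", "scores": [], "enabled": null, "primary": true, "verified": true, "score": null, "active": true, "version": null}


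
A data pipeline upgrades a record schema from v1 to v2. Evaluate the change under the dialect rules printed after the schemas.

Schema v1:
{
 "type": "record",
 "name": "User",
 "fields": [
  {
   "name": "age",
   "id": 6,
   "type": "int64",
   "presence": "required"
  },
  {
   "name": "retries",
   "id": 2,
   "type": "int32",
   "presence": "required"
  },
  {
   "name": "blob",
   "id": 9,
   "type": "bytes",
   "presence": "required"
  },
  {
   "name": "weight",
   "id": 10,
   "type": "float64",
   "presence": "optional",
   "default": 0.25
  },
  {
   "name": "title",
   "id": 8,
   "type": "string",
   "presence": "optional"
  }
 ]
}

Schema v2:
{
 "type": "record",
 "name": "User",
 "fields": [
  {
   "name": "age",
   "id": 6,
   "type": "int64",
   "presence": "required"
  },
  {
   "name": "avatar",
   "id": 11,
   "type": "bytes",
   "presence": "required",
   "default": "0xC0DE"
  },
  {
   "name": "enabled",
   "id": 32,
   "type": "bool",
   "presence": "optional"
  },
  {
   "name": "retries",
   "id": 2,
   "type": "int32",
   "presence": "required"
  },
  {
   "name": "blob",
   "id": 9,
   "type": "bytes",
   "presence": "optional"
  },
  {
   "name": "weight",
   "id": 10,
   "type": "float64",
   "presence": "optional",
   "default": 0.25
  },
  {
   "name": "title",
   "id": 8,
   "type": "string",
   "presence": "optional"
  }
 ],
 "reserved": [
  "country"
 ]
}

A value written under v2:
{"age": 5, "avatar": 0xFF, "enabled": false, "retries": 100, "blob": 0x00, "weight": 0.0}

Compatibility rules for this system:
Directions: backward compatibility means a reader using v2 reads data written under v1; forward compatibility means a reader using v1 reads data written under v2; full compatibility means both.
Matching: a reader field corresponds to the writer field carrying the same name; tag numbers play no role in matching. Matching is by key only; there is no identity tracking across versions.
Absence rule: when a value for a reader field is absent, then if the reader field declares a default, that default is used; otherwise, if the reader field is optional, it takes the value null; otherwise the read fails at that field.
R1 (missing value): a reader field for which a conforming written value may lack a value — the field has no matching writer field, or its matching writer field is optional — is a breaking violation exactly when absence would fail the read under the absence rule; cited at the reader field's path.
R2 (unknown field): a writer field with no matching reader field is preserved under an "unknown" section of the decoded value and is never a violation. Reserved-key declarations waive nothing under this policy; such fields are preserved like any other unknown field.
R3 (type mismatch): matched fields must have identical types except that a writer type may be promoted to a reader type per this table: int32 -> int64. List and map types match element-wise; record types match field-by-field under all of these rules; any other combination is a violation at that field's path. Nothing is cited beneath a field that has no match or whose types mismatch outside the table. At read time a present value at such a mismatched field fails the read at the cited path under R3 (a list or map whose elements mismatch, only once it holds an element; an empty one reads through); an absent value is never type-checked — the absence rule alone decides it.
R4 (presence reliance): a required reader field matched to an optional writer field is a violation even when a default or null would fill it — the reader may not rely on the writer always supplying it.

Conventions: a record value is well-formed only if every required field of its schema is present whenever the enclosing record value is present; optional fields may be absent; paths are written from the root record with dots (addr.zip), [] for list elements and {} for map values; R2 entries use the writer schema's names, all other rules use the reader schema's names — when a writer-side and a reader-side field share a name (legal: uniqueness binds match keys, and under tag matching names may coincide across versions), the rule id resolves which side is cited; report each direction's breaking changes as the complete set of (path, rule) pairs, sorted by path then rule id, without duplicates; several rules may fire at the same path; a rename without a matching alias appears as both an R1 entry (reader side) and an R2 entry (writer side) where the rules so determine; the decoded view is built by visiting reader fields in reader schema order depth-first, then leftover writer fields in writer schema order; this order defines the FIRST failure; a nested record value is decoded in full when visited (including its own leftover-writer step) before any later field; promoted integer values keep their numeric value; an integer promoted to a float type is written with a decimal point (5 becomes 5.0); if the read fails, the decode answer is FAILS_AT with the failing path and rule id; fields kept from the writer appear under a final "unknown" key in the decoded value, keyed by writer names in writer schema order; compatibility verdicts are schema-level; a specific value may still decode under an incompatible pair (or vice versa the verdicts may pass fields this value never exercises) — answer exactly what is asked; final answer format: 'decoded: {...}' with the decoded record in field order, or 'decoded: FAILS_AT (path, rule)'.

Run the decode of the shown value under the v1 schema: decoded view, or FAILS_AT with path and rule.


decoded: {"age": 5, "retries": 100, "blob": 0x00, "weight": 0.0, "title": null, "unknown": {"avatar": 0xFF, "enabled": false}}

arrows below run writer -> reader for User
decode walk for User under reader schema v1:
  age := 5
  retries := 100
  blob := 0x00
  weight := 0.0
  title := null (absent, optional -> null)
  writer avatar: kept under "unknown"
  writer enabled: kept under "unknown"
  => decoded: {"age": 5, "retries": 100, "blob": 0x00, "weight": 0.0, "title": null, "unknown": {"avatar": 0xFF, "enabled": false}}
diffs on User not affecting the asked answer:
  field blob in record User: required changed to optional -> affects the rule determinations only; this particular User value decodes identically


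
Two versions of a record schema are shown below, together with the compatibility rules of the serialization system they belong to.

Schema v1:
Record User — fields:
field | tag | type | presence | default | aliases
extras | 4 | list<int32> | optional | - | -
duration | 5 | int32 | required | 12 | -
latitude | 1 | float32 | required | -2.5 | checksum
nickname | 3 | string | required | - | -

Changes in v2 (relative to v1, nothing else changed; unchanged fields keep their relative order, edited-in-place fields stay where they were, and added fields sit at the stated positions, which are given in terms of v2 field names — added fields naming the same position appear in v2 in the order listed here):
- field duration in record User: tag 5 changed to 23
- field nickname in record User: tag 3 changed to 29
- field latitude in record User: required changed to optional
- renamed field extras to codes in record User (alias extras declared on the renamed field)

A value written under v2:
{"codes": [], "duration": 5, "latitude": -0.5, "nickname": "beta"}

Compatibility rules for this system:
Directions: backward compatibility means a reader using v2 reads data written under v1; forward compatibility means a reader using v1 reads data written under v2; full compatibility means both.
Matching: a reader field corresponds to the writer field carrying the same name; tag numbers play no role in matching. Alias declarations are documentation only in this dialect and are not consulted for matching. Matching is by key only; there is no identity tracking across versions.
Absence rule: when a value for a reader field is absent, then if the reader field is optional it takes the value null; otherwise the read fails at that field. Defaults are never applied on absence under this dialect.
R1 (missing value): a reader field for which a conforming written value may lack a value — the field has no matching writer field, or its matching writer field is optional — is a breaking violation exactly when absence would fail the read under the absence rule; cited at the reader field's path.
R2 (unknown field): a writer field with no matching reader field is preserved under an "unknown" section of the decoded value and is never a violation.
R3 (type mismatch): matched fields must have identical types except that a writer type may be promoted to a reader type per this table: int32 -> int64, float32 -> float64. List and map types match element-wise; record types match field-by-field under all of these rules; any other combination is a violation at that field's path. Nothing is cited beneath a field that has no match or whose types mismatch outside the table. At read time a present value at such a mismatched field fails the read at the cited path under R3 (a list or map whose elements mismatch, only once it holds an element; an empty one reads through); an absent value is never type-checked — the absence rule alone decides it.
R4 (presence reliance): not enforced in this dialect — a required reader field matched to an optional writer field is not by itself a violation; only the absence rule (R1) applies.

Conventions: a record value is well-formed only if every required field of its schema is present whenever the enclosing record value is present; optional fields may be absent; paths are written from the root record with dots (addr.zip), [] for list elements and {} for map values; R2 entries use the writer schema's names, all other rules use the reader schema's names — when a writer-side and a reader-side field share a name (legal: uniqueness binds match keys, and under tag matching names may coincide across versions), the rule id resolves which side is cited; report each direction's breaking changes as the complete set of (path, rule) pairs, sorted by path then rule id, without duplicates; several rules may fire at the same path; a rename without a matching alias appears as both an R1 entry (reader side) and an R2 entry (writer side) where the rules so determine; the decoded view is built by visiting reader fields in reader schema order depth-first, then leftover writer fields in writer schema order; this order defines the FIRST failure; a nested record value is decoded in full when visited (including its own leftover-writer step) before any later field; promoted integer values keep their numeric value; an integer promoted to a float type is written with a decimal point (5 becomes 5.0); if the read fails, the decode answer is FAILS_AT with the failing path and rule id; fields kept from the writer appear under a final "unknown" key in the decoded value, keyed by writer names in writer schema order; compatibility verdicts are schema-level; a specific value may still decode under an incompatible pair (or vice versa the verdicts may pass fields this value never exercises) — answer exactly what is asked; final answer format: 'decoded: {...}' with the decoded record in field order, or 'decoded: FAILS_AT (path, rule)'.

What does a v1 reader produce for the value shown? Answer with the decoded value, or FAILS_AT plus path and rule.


decoded: {"extras": null, "duration": 5, "latitude": -0.5, "nickname": "beta", "unknown": {"codes": []}}

in User below, arrows point writer -> reader
decode (reader v1):
  extras := null (absent, optional -> null)
  duration := 5
  latitude := -0.5
  nickname := "beta"
  writer codes: kept under "unknown"
  => decoded: {"extras": null, "duration": 5, "latitude": -0.5, "nickname": "beta", "unknown": {"codes": []}}
the other User changes do not affect what is asked:
  field duration in record User: tag 5 changed to 23 -> triggers nothing under the printed rules; the User answer is the same either way
  field nickname in record User: tag 3 changed to 29 -> triggers nothing under the printed rules; the User answer is the same either way
  field latitude in record User: required changed to optional -> schema-level compatibility only; this User value's decode is unchanged
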